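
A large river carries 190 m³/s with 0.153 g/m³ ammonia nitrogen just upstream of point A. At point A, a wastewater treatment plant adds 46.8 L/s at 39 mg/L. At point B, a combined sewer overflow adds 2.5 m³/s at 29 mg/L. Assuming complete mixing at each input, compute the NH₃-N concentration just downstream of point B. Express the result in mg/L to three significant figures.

46.8 L/s = 0.0468 m³/s.
After input A: C = (190·0.153 + 0.0468·39) / 190 = 0.1626 mg/L.
After input B: C = (190·0.1626 + 2.5·29) / 192.5 = 0.537 mg/L.

0.537 mg/L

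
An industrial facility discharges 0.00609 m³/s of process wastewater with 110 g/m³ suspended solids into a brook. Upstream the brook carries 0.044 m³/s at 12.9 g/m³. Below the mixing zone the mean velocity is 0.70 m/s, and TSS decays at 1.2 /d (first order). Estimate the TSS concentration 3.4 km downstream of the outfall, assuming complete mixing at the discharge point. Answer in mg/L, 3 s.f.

After complete mixing, C₀ = (0.00609·110 + 0.044·12.9) / 0.05009 = 24.71 mg/L.
Travel time t = 3400 m / 0.70 m/s = 4857 s = 0.05622 d.
C = 24.71·exp(−1.2·0.05622) = 24.71·0.9348 = 23.09 mg/L.

23.1 mg/L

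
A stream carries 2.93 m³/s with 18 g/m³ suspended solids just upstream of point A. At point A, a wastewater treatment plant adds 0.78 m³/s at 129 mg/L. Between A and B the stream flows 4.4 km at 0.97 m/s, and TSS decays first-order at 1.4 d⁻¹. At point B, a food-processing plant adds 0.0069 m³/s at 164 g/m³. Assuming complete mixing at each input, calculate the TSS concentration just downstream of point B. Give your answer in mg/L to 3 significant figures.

38.6 mg/L

After input A: C = (2.93·18 + 0.78·129) / 3.71 = 41.34 mg/L.
Over the 4.4 km reach to input B (t = 4536 s = 0.0525 d), decay gives C = 41.34·exp(−1.4·0.0525) = 38.41 mg/L.
After input B: C = (3.71·38.41 + 0.0069·164) / 3.717 = 38.64 mg/L.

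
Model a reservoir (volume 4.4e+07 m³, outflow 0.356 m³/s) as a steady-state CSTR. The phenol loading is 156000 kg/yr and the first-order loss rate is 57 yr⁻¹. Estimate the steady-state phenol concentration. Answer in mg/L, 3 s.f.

Outflow Q = 0.356 m³/s × 3.156e+07 s/yr = 1.123e+07 m³/yr.
Steady-state CSTR mass balance: W = Q·C + k·V·C, so C = W/(Q + kV).
Q + kV = 1.123e+07 + 57·4.4e+07 = 2.519e+09 m³/yr.
C = 156000/2.519e+09 = 6.192e-05 kg/m³ = 0.06192 mg/L.

0.0619 mg/L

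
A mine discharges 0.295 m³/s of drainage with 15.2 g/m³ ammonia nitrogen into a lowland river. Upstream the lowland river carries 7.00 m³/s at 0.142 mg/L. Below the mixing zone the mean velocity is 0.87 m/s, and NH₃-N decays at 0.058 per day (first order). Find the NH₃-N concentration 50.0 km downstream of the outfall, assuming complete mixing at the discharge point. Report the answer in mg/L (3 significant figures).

After complete mixing, C₀ = (0.295·15.2 + 7·0.142) / 7.295 = 0.7509 mg/L.
Travel time t = 5e+04 m / 0.87 m/s = 5.747e+04 s = 0.6652 d.
C = 0.7509·exp(−0.058·0.6652) = 0.7509·0.9622 = 0.7225 mg/L.

0.723 mg/L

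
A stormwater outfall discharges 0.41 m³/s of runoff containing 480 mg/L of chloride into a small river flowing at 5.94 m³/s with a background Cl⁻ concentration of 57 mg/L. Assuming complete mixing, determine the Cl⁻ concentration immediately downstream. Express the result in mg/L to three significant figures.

By mass balance at complete mixing, C = (0.41·480 + 5.94·57) / (0.41 + 5.94) = 535.4/6.35 = 84.31 mg/L.

84.3 mg/L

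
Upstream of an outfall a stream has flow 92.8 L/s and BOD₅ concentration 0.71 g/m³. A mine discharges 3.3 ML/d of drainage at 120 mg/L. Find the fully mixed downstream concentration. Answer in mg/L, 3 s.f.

3.3 ML/d = 0.03819 m³/s.
92.8 L/s = 0.0928 m³/s.
Conservation of mass across the mixing zone: C = (0.03819·120 + 0.0928·0.71) / (0.03819 + 0.0928) = 4.649/0.131 = 35.49 mg/L.

35.5 mg/L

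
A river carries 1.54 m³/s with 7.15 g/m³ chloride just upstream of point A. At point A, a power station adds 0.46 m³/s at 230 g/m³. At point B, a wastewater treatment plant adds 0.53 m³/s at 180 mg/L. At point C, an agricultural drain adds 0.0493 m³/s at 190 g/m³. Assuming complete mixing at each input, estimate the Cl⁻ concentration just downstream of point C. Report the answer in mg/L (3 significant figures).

85.9 mg/L

After input A: C = (1.54·7.15 + 0.46·230) / 2 = 58.41 mg/L.
After input B: C = (2·58.41 + 0.53·180) / 2.53 = 83.88 mg/L.
After input C: C = (2.53·83.88 + 0.0493·190) / 2.579 = 85.91 mg/L.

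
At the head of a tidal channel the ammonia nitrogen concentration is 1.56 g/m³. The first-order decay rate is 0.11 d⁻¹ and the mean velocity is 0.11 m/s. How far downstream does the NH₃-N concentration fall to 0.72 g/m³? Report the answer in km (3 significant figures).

From C = C₀·e^(−kt), t = ln(C₀/C)/k = ln(1.56/0.72)/0.11 = 0.7732/0.11 = 7.029 d.
Distance = v·t = 0.11 m/s × 6.073e+05 s = 6.68e+04 m = 66.8 km.

66.8 km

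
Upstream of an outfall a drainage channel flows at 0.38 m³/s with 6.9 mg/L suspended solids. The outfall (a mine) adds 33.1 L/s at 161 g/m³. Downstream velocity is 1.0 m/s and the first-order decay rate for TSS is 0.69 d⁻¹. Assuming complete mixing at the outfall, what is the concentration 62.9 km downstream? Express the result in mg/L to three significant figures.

11.6 mg/L

33.1 L/s = 0.0331 m³/s.
After complete mixing, C₀ = (0.0331·161 + 0.38·6.9) / 0.4131 = 19.25 mg/L.
Travel time t = 6.29e+04 m / 1.0 m/s = 6.29e+04 s = 0.728 d.
C = 19.25·exp(−0.69·0.728) = 19.25·0.6051 = 11.65 mg/L.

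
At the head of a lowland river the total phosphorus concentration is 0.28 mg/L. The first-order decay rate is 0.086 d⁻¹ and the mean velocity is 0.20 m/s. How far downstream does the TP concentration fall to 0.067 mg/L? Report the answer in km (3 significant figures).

From C = C₀·e^(−kt), t = ln(C₀/C)/k = ln(0.28/0.067)/0.086 = 1.43/0.086 = 16.63 d.
Distance = v·t = 0.20 m/s × 1.437e+06 s = 2.873e+05 m = 287.3 km.

287 km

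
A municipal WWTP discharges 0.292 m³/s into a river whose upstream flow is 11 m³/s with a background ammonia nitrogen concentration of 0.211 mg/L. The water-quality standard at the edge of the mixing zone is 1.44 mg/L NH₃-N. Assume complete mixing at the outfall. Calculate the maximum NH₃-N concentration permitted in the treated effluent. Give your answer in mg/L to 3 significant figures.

47.7 mg/L

Mass balance: 1.44·11.29 = 0.292·Cₑ + 11·0.211.
Cₑ = (16.26 − 2.321) / 0.292 = 47.74 mg/L.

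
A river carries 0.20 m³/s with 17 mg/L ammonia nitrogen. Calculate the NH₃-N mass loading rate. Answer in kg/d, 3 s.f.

Mass flux = Q·C = 0.2 m³/s × 17 g/m³ = 3.4 g/s.
= 3.4 g/s × 86.4 = 293.8 kg/d.

294 kg/d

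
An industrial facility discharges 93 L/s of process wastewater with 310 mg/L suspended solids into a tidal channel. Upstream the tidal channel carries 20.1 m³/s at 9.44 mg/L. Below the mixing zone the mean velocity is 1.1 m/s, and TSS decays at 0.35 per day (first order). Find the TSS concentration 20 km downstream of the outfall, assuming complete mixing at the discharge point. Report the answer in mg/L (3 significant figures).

10.1 mg/L

93 L/s = 0.093 m³/s.
After complete mixing, C₀ = (0.093·310 + 20.1·9.44) / 20.19 = 10.82 mg/L.
Travel time t = 2e+04 m / 1.1 m/s = 1.818e+04 s = 0.2104 d.
C = 10.82·exp(−0.35·0.2104) = 10.82·0.929 = 10.06 mg/L.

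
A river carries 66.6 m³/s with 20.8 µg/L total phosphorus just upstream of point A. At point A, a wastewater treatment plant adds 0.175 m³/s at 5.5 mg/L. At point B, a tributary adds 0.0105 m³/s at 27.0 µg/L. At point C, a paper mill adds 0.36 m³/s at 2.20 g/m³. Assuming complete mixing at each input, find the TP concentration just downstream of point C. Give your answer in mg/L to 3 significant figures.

0.0468 mg/L

20.8 µg/L = 0.0208 mg/L.
After input A: C = (66.6·0.0208 + 0.175·5.5) / 66.77 = 0.03516 mg/L.
27.0 µg/L = 0.027 mg/L.
After input B: C = (66.77·0.03516 + 0.0105·0.027) / 66.79 = 0.03516 mg/L.
After input C: C = (66.79·0.03516 + 0.36·2.2) / 67.15 = 0.04677 mg/L.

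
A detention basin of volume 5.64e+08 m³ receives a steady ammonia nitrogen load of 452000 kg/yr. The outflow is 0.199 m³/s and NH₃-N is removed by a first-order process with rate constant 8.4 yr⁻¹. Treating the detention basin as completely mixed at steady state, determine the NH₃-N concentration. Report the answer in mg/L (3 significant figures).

Outflow Q = 0.199 m³/s × 3.156e+07 s/yr = 6.28e+06 m³/yr.
Steady-state CSTR mass balance: W = Q·C + k·V·C, so C = W/(Q + kV).
Q + kV = 6.28e+06 + 8.4·5.64e+08 = 4.744e+09 m³/yr.
C = 452000/4.744e+09 = 9.528e-05 kg/m³ = 0.09528 mg/L.

0.0953 mg/L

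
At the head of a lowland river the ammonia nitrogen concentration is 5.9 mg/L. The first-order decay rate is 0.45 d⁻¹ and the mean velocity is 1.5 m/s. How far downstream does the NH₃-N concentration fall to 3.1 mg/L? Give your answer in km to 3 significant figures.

From C = C₀·e^(−kt), t = ln(C₀/C)/k = ln(5.9/3.1)/0.45 = 0.6436/0.45 = 1.43 d.
Distance = v·t = 1.5 m/s × 1.236e+05 s = 1.853e+05 m = 185.3 km.

185 km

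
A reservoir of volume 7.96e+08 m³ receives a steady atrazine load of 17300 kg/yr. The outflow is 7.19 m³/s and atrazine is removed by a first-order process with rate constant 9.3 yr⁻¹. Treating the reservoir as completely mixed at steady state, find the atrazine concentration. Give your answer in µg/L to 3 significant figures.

Outflow Q = 7.19 m³/s × 3.156e+07 s/yr = 2.269e+08 m³/yr.
Steady-state CSTR mass balance: W = Q·C + k·V·C, so C = W/(Q + kV).
Q + kV = 2.269e+08 + 9.3·7.96e+08 = 7.63e+09 m³/yr.
C = 17300/7.63e+09 = 2.267e-06 kg/m³ = 0.002267 mg/L = 2.267 µg/L.

2.27 µg/L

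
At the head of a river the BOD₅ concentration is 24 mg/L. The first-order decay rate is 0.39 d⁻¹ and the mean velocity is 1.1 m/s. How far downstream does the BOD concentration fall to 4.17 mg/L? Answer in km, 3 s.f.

426 km

From C = C₀·e^(−kt), t = ln(C₀/C)/k = ln(24/4.17)/0.39 = 1.75/0.39 = 4.488 d.
Distance = v·t = 1.1 m/s × 3.877e+05 s = 4.265e+05 m = 426.5 km.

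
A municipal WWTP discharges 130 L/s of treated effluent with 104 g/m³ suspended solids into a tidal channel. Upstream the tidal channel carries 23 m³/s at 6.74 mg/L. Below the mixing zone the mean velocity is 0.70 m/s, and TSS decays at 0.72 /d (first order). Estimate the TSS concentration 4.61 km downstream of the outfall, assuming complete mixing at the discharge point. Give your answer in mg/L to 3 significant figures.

6.90 mg/L

130 L/s = 0.13 m³/s.
After complete mixing, C₀ = (0.13·104 + 23·6.74) / 23.13 = 7.287 mg/L.
Travel time t = 4610 m / 0.70 m/s = 6586 s = 0.07622 d.
C = 7.287·exp(−0.72·0.07622) = 7.287·0.9466 = 6.898 mg/L.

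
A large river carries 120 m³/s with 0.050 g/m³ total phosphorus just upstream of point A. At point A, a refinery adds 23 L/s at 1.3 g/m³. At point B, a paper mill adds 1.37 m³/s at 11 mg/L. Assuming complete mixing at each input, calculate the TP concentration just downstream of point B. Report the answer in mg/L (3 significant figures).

0.174 mg/L

23 L/s = 0.023 m³/s.
After input A: C = (120·0.05 + 0.023·1.3) / 120 = 0.05024 mg/L.
After input B: C = (120·0.05024 + 1.37·11) / 121.4 = 0.1738 mg/L.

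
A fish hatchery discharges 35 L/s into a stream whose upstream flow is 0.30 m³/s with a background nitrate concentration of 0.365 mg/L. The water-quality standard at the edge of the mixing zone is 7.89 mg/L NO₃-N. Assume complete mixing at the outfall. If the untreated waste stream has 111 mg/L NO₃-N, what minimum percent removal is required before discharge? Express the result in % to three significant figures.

34.8 %

35 L/s = 0.035 m³/s.
Mass balance: 7.89·0.335 = 0.035·Cₑ + 0.3·0.365.
Cₑ = (2.643 − 0.1095) / 0.035 = 72.39 mg/L.
Required removal = 1 − 72.39/111 = 34.78 %.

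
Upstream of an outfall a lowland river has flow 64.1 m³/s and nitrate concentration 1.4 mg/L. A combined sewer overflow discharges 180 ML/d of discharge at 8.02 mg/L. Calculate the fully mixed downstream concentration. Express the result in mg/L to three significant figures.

1.61 mg/L

180 ML/d = 2.083 m³/s.
By mass balance at complete mixing, C = (2.083·8.02 + 64.1·1.4) / (2.083 + 64.1) = 106.4/66.18 = 1.608 mg/L.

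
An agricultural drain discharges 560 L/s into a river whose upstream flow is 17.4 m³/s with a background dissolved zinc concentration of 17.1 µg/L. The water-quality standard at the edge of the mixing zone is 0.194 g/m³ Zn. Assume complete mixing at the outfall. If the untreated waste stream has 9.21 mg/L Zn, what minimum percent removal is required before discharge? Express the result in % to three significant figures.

38.2 %

560 L/s = 0.56 m³/s.
17.1 µg/L = 0.0171 mg/L.
Mass balance: 0.194·17.96 = 0.56·Cₑ + 17.4·0.0171.
Cₑ = (3.484 − 0.2975) / 0.56 = 5.691 mg/L.
Required removal = 1 − 5.691/9.21 = 38.21 %.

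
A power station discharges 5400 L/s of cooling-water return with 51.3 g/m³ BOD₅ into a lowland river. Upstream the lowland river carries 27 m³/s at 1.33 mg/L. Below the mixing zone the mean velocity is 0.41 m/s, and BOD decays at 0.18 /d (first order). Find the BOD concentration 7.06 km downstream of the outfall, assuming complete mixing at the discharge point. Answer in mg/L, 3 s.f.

5400 L/s = 5.4 m³/s.
After complete mixing, C₀ = (5.4·51.3 + 27·1.33) / 32.4 = 9.658 mg/L.
Travel time t = 7060 m / 0.41 m/s = 1.722e+04 s = 0.1993 d.
C = 9.658·exp(−0.18·0.1993) = 9.658·0.9648 = 9.318 mg/L.

9.32 mg/L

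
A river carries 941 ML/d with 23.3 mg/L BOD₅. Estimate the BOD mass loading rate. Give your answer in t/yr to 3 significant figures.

941 ML/d = 10.89 m³/s.
Mass flux = Q·C = 10.89 m³/s × 23.3 g/m³ = 253.8 g/s.
= 253.8 g/s × 31.56 = 8008 t/yr.

8010 t/yr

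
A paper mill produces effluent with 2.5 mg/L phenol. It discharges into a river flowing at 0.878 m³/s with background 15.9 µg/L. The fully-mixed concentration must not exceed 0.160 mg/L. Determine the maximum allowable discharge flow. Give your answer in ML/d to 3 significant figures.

4.67 ML/d

15.9 µg/L = 0.0159 mg/L.
Mass balance at complete mixing: C_std·(Q_w + Q_r) = Q_w·C_e + Q_r·C_b.
Rearranging, Q_w = Q_r·(C_std − C_b)/(C_e − C_std) = 0.878·(0.16 − 0.0159) / (2.5 − 0.16) = 0.05407 m³/s.
= 4.672 ML/d.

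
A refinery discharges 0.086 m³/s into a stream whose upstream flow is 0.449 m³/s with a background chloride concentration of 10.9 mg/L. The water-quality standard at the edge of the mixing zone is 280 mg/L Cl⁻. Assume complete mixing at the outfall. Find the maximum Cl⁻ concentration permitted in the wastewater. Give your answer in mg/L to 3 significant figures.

Mass balance: 280·0.535 = 0.086·Cₑ + 0.449·10.9.
Cₑ = (149.8 − 4.894) / 0.086 = 1685 mg/L.

1680 mg/L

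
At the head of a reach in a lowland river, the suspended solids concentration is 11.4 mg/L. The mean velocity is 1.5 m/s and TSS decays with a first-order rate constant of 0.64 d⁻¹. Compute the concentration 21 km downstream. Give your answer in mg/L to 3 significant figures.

10.3 mg/L

Travel time t = 21 km / 1.5 m/s = 2.1e+04/1.5 = 1.4e+04 s = 0.162 d.
First-order decay: C = 11.4·exp(−0.64·0.162) = 11.4·0.9015 = 10.28 mg/L.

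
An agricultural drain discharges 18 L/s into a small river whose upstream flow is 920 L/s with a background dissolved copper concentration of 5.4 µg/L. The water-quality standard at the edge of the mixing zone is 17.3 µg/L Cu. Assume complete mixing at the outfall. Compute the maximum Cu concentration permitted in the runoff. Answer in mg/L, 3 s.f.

0.626 mg/L

18 L/s = 0.018 m³/s.
920 L/s = 0.92 m³/s.
5.4 µg/L = 0.0054 mg/L.
17.3 µg/L = 0.0173 mg/L.
Mass balance: 0.0173·0.938 = 0.018·Cₑ + 0.92·0.0054.
Cₑ = (0.01623 − 0.004968) / 0.018 = 0.6255 mg/L.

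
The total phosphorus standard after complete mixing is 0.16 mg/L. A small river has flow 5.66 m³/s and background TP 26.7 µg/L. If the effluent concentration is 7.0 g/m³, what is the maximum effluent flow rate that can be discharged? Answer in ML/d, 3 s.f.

26.7 µg/L = 0.0267 mg/L.
Mass balance at complete mixing: C_std·(Q_w + Q_r) = Q_w·C_e + Q_r·C_b.
Rearranging, Q_w = Q_r·(C_std − C_b)/(C_e − C_std) = 5.66·(0.16 − 0.0267) / (7 − 0.16) = 0.1103 m³/s.
= 9.53 ML/d.

9.53 ML/d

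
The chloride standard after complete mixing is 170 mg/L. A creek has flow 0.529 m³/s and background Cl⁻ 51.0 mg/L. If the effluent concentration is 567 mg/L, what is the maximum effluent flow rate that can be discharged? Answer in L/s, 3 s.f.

159 L/s

Mass balance at complete mixing: C_std·(Q_w + Q_r) = Q_w·C_e + Q_r·C_b.
Rearranging, Q_w = Q_r·(C_std − C_b)/(C_e − C_std) = 0.529·(170 − 51) / (567 − 170) = 0.1586 m³/s.
= 158.6 L/s.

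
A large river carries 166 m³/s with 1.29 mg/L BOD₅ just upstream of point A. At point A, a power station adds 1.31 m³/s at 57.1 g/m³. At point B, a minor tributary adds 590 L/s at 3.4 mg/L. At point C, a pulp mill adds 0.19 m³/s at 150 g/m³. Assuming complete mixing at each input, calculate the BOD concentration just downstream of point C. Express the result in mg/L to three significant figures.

1.90 mg/L

After input A: C = (166·1.29 + 1.31·57.1) / 167.3 = 1.727 mg/L.
590 L/s = 0.59 m³/s.
After input B: C = (167.3·1.727 + 0.59·3.4) / 167.9 = 1.733 mg/L.
After input C: C = (167.9·1.733 + 0.19·150) / 168.1 = 1.9 mg/L.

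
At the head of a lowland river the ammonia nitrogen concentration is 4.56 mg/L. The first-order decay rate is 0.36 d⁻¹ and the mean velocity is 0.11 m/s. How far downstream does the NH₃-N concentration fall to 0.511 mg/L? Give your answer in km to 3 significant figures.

From C = C₀·e^(−kt), t = ln(C₀/C)/k = ln(4.56/0.511)/0.36 = 2.189/0.36 = 6.08 d.
Distance = v·t = 0.11 m/s × 5.253e+05 s = 5.778e+04 m = 57.78 km.

57.8 km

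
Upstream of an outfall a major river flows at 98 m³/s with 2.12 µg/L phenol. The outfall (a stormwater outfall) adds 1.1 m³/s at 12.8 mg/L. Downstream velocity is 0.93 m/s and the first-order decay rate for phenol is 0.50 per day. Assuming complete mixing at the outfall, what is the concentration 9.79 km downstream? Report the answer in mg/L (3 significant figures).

0.136 mg/L

2.12 µg/L = 0.00212 mg/L.
After complete mixing, C₀ = (1.1·12.8 + 98·0.00212) / 99.1 = 0.1442 mg/L.
Travel time t = 9790 m / 0.93 m/s = 1.053e+04 s = 0.1218 d.
C = 0.1442·exp(−0.50·0.1218) = 0.1442·0.9409 = 0.1357 mg/L.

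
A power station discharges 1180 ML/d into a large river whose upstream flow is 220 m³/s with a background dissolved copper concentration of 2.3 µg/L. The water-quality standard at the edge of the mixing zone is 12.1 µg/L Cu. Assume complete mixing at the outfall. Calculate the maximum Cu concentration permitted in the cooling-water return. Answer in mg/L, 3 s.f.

0.170 mg/L

1180 ML/d = 13.66 m³/s.
2.3 µg/L = 0.0023 mg/L.
12.1 µg/L = 0.0121 mg/L.
Mass balance: 0.0121·233.7 = 13.66·Cₑ + 220·0.0023.
Cₑ = (2.827 − 0.506) / 13.66 = 0.17 mg/L.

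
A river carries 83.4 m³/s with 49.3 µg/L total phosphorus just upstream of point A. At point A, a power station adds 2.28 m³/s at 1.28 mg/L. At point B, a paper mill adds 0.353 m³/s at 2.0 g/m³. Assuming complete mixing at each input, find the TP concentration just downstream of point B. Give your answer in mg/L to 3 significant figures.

49.3 µg/L = 0.0493 mg/L.
After input A: C = (83.4·0.0493 + 2.28·1.28) / 85.68 = 0.08205 mg/L.
After input B: C = (85.68·0.08205 + 0.353·2) / 86.03 = 0.08992 mg/L.

0.0899 mg/L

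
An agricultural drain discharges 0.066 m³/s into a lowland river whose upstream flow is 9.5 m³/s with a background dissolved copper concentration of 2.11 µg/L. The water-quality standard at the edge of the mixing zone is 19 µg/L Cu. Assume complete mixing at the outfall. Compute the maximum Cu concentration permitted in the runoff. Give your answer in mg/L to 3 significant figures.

2.45 mg/L

2.11 µg/L = 0.00211 mg/L.
19 µg/L = 0.019 mg/L.
Mass balance: 0.019·9.566 = 0.066·Cₑ + 9.5·0.00211.
Cₑ = (0.1818 − 0.02005) / 0.066 = 2.45 mg/L.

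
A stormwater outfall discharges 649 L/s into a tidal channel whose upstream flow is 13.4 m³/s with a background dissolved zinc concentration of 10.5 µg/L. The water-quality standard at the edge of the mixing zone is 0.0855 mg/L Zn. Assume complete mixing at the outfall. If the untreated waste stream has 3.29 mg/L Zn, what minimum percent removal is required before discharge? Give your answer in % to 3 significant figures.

50.3 %

649 L/s = 0.649 m³/s.
10.5 µg/L = 0.0105 mg/L.
Mass balance: 0.0855·14.05 = 0.649·Cₑ + 13.4·0.0105.
Cₑ = (1.201 − 0.1407) / 0.649 = 1.634 mg/L.
Required removal = 1 − 1.634/3.29 = 50.33 %.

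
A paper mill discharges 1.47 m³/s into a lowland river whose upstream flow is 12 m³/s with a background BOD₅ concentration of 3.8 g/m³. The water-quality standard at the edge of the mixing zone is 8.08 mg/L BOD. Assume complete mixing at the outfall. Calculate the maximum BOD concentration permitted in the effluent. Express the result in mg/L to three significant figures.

Mass balance: 8.08·13.47 = 1.47·Cₑ + 12·3.8.
Cₑ = (108.8 − 45.6) / 1.47 = 43.02 mg/L.

43.0 mg/L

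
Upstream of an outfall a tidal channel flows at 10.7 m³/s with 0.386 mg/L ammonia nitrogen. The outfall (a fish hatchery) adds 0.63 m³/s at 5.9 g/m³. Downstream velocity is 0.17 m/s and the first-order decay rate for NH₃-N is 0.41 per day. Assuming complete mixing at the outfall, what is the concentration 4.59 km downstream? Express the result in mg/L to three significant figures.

After complete mixing, C₀ = (0.63·5.9 + 10.7·0.386) / 11.33 = 0.6926 mg/L.
Travel time t = 4590 m / 0.17 m/s = 2.7e+04 s = 0.3125 d.
C = 0.6926·exp(−0.41·0.3125) = 0.6926·0.8797 = 0.6093 mg/L.

0.609 mg/L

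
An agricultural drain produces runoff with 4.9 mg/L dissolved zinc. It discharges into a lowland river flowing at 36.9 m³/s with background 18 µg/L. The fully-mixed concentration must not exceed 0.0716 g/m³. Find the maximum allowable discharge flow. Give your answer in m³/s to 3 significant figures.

18 µg/L = 0.018 mg/L.
Mass balance at complete mixing: C_std·(Q_w + Q_r) = Q_w·C_e + Q_r·C_b.
Rearranging, Q_w = Q_r·(C_std − C_b)/(C_e − C_std) = 36.9·(0.0716 − 0.018) / (4.9 − 0.0716) = 0.4096 m³/s.

0.410 m³/s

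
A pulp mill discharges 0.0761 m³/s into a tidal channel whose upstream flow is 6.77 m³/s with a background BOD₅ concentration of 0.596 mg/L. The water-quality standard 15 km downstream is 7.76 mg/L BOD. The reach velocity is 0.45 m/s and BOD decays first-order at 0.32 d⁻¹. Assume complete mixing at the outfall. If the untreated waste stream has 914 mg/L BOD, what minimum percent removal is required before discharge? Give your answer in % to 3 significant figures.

Travel time to the compliance point: t = 1.5e+04/0.45 = 3.333e+04 s = 0.3858 d; decay factor exp(−0.32·0.3858) = 0.8839.
So the concentration just after mixing may be at most 7.76/0.8839 = 8.78 mg/L.
Mass balance: 8.78·6.846 = 0.0761·Cₑ + 6.77·0.596.
Cₑ = (60.11 − 4.035) / 0.0761 = 736.8 mg/L.
Required removal = 1 − 736.8/914 = 19.39 %.

19.4 %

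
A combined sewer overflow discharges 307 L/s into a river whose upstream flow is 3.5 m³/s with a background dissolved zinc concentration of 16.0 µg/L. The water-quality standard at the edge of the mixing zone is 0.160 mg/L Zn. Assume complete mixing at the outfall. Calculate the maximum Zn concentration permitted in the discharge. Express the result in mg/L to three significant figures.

307 L/s = 0.307 m³/s.
16.0 µg/L = 0.016 mg/L.
Mass balance: 0.16·3.807 = 0.307·Cₑ + 3.5·0.016.
Cₑ = (0.6091 − 0.056) / 0.307 = 1.802 mg/L.

1.80 mg/L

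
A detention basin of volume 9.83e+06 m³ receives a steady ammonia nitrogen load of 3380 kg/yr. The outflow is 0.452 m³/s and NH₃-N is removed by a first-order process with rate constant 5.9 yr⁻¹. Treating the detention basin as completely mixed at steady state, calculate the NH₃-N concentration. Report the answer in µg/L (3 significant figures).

46.8 µg/L

Outflow Q = 0.452 m³/s × 3.156e+07 s/yr = 1.426e+07 m³/yr.
Steady-state CSTR mass balance: W = Q·C + k·V·C, so C = W/(Q + kV).
Q + kV = 1.426e+07 + 5.9·9.83e+06 = 7.226e+07 m³/yr.
C = 3380/7.226e+07 = 4.677e-05 kg/m³ = 0.04677 mg/L = 46.77 µg/L.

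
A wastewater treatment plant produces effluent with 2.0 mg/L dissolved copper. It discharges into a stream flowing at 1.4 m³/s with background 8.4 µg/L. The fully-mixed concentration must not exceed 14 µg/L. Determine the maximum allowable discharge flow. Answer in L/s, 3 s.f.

3.95 L/s

8.4 µg/L = 0.0084 mg/L.
14 µg/L = 0.014 mg/L.
Mass balance at complete mixing: C_std·(Q_w + Q_r) = Q_w·C_e + Q_r·C_b.
Rearranging, Q_w = Q_r·(C_std − C_b)/(C_e − C_std) = 1.4·(0.014 − 0.0084) / (2 − 0.014) = 0.003948 m³/s.
= 3.948 L/s.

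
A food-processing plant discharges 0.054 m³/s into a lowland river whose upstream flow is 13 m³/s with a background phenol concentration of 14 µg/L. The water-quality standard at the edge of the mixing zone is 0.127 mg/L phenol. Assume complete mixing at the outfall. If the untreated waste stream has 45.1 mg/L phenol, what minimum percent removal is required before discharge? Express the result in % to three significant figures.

39.4 %

14 µg/L = 0.014 mg/L.
Mass balance: 0.127·13.05 = 0.054·Cₑ + 13·0.014.
Cₑ = (1.658 − 0.182) / 0.054 = 27.33 mg/L.
Required removal = 1 − 27.33/45.1 = 39.4 %.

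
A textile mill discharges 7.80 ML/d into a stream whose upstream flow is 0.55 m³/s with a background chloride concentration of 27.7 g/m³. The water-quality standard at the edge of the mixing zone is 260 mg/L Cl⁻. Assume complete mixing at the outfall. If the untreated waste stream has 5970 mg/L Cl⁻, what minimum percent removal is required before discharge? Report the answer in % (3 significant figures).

71.9 %

7.80 ML/d = 0.09028 m³/s.
Mass balance: 260·0.6403 = 0.09028·Cₑ + 0.55·27.7.
Cₑ = (166.5 − 15.24) / 0.09028 = 1675 mg/L.
Required removal = 1 − 1675/5970 = 71.94 %.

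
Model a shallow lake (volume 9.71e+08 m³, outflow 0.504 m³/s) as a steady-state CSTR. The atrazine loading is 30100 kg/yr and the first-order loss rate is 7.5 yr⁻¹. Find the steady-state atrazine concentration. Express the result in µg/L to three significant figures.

4.12 µg/L

Outflow Q = 0.504 m³/s × 3.156e+07 s/yr = 1.591e+07 m³/yr.
Steady-state CSTR mass balance: W = Q·C + k·V·C, so C = W/(Q + kV).
Q + kV = 1.591e+07 + 7.5·9.71e+08 = 7.298e+09 m³/yr.
C = 30100/7.298e+09 = 4.124e-06 kg/m³ = 0.004124 mg/L = 4.124 µg/L.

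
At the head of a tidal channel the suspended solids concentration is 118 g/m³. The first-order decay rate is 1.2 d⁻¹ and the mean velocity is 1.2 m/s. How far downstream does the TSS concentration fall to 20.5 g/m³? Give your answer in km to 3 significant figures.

From C = C₀·e^(−kt), t = ln(C₀/C)/k = ln(118/20.5)/1.2 = 1.75/1.2 = 1.459 d.
Distance = v·t = 1.2 m/s × 1.26e+05 s = 1.512e+05 m = 151.2 km.

151 km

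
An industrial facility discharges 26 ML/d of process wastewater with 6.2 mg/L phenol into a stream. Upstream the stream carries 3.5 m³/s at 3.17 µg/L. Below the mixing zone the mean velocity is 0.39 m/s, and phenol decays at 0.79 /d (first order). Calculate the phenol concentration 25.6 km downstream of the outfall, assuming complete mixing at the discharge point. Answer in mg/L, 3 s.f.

0.271 mg/L

26 ML/d = 0.3009 m³/s.
3.17 µg/L = 0.00317 mg/L.
After complete mixing, C₀ = (0.3009·6.2 + 3.5·0.00317) / 3.801 = 0.4938 mg/L.
Travel time t = 2.56e+04 m / 0.39 m/s = 6.564e+04 s = 0.7597 d.
C = 0.4938·exp(−0.79·0.7597) = 0.4938·0.5487 = 0.2709 mg/L.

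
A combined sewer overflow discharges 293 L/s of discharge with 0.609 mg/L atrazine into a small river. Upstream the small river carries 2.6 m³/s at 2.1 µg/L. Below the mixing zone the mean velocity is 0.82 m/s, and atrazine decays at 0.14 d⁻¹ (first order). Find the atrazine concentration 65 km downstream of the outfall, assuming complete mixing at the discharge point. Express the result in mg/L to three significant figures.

0.0559 mg/L

293 L/s = 0.293 m³/s.
2.1 µg/L = 0.0021 mg/L.
After complete mixing, C₀ = (0.293·0.609 + 2.6·0.0021) / 2.893 = 0.06357 mg/L.
Travel time t = 6.5e+04 m / 0.82 m/s = 7.927e+04 s = 0.9175 d.
C = 0.06357·exp(−0.14·0.9175) = 0.06357·0.8795 = 0.0559 mg/L.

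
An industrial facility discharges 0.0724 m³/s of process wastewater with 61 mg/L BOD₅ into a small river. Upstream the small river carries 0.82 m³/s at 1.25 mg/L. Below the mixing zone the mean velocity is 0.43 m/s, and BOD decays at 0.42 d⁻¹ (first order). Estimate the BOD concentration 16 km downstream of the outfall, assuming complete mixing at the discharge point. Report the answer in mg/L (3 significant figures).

After complete mixing, C₀ = (0.0724·61 + 0.82·1.25) / 0.8924 = 6.097 mg/L.
Travel time t = 1.6e+04 m / 0.43 m/s = 3.721e+04 s = 0.4307 d.
C = 6.097·exp(−0.42·0.4307) = 6.097·0.8345 = 5.089 mg/L.

5.09 mg/L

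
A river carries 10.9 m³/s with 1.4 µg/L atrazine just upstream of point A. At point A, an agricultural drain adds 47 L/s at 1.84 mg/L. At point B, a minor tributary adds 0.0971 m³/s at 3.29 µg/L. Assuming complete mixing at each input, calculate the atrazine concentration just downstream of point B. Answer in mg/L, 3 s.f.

1.4 µg/L = 0.0014 mg/L.
47 L/s = 0.047 m³/s.
After input A: C = (10.9·0.0014 + 0.047·1.84) / 10.95 = 0.009294 mg/L.
3.29 µg/L = 0.00329 mg/L.
After input B: C = (10.95·0.009294 + 0.0971·0.00329) / 11.04 = 0.009241 mg/L.

0.00924 mg/L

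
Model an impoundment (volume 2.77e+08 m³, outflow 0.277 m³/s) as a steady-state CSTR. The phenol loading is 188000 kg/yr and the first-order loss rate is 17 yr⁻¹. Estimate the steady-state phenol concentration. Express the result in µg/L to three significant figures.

Outflow Q = 0.277 m³/s × 3.156e+07 s/yr = 8.741e+06 m³/yr.
Steady-state CSTR mass balance: W = Q·C + k·V·C, so C = W/(Q + kV).
Q + kV = 8.741e+06 + 17·2.77e+08 = 4.718e+09 m³/yr.
C = 188000/4.718e+09 = 3.985e-05 kg/m³ = 0.03985 mg/L = 39.85 µg/L.

39.8 µg/L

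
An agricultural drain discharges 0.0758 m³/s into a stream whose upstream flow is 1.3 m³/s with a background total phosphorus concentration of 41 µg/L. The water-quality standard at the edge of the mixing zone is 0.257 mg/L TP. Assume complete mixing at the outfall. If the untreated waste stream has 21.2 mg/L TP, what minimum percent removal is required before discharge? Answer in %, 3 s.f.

81.3 %

41 µg/L = 0.041 mg/L.
Mass balance: 0.257·1.376 = 0.0758·Cₑ + 1.3·0.041.
Cₑ = (0.3536 − 0.0533) / 0.0758 = 3.961 mg/L.
Required removal = 1 − 3.961/21.2 = 81.31 %.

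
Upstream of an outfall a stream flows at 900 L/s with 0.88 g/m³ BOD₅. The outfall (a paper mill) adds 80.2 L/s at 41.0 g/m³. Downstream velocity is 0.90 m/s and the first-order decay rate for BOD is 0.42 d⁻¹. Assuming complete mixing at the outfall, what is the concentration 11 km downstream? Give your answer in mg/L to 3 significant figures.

80.2 L/s = 0.0802 m³/s.
900 L/s = 0.9 m³/s.
After complete mixing, C₀ = (0.0802·41 + 0.9·0.88) / 0.9802 = 4.163 mg/L.
Travel time t = 1.1e+04 m / 0.90 m/s = 1.222e+04 s = 0.1415 d.
C = 4.163·exp(−0.42·0.1415) = 4.163·0.9423 = 3.923 mg/L.

3.92 mg/L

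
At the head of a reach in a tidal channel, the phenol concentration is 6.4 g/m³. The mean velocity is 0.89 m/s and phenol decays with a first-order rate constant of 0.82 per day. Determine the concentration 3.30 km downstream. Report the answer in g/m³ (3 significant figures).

Travel time t = 3.30 km / 0.89 m/s = 3300/0.89 = 3708 s = 0.04292 d.
First-order decay: C = 6.4·exp(−0.82·0.04292) = 6.4·0.9654 = 6.179 g/m³.

6.18 g/m³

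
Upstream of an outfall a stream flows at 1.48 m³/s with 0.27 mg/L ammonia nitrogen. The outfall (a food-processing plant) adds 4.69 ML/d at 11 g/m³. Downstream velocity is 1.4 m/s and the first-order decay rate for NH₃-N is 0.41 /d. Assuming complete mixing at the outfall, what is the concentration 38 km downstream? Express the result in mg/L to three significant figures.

4.69 ML/d = 0.05428 m³/s.
After complete mixing, C₀ = (0.05428·11 + 1.48·0.27) / 1.534 = 0.6496 mg/L.
Travel time t = 3.8e+04 m / 1.4 m/s = 2.714e+04 s = 0.3142 d.
C = 0.6496·exp(−0.41·0.3142) = 0.6496·0.8791 = 0.5711 mg/L.

0.571 mg/L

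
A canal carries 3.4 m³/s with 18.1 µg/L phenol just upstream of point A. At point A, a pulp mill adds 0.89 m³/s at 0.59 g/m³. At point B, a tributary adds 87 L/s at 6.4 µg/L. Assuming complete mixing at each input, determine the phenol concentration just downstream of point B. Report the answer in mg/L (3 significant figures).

0.134 mg/L

18.1 µg/L = 0.0181 mg/L.
After input A: C = (3.4·0.0181 + 0.89·0.59) / 4.29 = 0.1367 mg/L.
87 L/s = 0.087 m³/s.
6.4 µg/L = 0.0064 mg/L.
After input B: C = (4.29·0.1367 + 0.087·0.0064) / 4.377 = 0.1342 mg/L.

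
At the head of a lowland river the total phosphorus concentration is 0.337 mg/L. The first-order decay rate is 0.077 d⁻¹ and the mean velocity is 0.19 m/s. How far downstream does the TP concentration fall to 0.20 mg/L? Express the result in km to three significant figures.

From C = C₀·e^(−kt), t = ln(C₀/C)/k = ln(0.337/0.20)/0.077 = 0.5218/0.077 = 6.776 d.
Distance = v·t = 0.19 m/s × 5.855e+05 s = 1.112e+05 m = 111.2 km.

111 km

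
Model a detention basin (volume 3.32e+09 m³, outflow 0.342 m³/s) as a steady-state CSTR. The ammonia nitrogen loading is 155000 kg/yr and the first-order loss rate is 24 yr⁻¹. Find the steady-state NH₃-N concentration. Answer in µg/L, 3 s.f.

Outflow Q = 0.342 m³/s × 3.156e+07 s/yr = 1.079e+07 m³/yr.
Steady-state CSTR mass balance: W = Q·C + k·V·C, so C = W/(Q + kV).
Q + kV = 1.079e+07 + 24·3.32e+09 = 7.969e+10 m³/yr.
C = 155000/7.969e+10 = 1.945e-06 kg/m³ = 0.001945 mg/L = 1.945 µg/L.

1.95 µg/L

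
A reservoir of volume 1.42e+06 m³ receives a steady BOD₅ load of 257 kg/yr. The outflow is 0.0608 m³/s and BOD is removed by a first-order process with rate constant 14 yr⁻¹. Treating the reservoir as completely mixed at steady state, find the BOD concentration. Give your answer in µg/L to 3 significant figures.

Outflow Q = 0.0608 m³/s × 3.156e+07 s/yr = 1.919e+06 m³/yr.
Steady-state CSTR mass balance: W = Q·C + k·V·C, so C = W/(Q + kV).
Q + kV = 1.919e+06 + 14·1.42e+06 = 2.18e+07 m³/yr.
C = 257/2.18e+07 = 1.179e-05 kg/m³ = 0.01179 mg/L = 11.79 µg/L.

11.8 µg/L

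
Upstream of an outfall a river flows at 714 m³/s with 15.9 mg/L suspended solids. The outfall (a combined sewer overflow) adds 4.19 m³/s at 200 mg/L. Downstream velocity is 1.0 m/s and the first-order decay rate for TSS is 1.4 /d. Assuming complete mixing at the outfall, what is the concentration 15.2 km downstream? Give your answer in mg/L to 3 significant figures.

After complete mixing, C₀ = (4.19·200 + 714·15.9) / 718.2 = 16.97 mg/L.
Travel time t = 1.52e+04 m / 1.0 m/s = 1.52e+04 s = 0.1759 d.
C = 16.97·exp(−1.4·0.1759) = 16.97·0.7817 = 13.27 mg/L.

13.3 mg/L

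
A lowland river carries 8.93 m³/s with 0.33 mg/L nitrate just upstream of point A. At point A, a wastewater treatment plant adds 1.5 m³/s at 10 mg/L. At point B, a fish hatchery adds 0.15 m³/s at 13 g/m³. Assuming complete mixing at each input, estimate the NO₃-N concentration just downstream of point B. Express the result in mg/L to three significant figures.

After input A: C = (8.93·0.33 + 1.5·10) / 10.43 = 1.721 mg/L.
After input B: C = (10.43·1.721 + 0.15·13) / 10.58 = 1.881 mg/L.

1.88 mg/L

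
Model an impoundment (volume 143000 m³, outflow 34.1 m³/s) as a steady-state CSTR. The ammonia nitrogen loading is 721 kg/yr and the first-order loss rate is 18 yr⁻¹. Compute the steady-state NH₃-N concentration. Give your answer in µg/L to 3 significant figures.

Outflow Q = 34.1 m³/s × 3.156e+07 s/yr = 1.076e+09 m³/yr.
Steady-state CSTR mass balance: W = Q·C + k·V·C, so C = W/(Q + kV).
Q + kV = 1.076e+09 + 18·143000 = 1.079e+09 m³/yr.
C = 721/1.079e+09 = 6.684e-07 kg/m³ = 0.0006684 mg/L = 0.6684 µg/L.

0.668 µg/L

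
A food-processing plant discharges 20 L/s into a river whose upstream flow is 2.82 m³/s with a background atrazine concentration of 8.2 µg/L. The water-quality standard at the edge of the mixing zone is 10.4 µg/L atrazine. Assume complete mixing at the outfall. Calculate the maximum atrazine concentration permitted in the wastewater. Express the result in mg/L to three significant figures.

0.321 mg/L

20 L/s = 0.02 m³/s.
8.2 µg/L = 0.0082 mg/L.
10.4 µg/L = 0.0104 mg/L.
Mass balance: 0.0104·2.84 = 0.02·Cₑ + 2.82·0.0082.
Cₑ = (0.02954 − 0.02312) / 0.02 = 0.3206 mg/L.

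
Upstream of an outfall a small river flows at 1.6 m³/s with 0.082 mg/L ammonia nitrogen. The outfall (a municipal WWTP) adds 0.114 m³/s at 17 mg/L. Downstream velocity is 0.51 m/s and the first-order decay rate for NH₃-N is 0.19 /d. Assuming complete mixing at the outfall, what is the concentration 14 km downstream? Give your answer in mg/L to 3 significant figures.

After complete mixing, C₀ = (0.114·17 + 1.6·0.082) / 1.714 = 1.207 mg/L.
Travel time t = 1.4e+04 m / 0.51 m/s = 2.745e+04 s = 0.3177 d.
C = 1.207·exp(−0.19·0.3177) = 1.207·0.9414 = 1.137 mg/L.

1.14 mg/L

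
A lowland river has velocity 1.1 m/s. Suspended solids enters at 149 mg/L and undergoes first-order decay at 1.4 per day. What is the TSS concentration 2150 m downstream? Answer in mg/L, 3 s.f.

144 mg/L

Travel time t = 2150 m / 1.1 m/s = 2150/1.1 = 1955 s = 0.02262 d.
First-order decay: C = 149·exp(−1.4·0.02262) = 149·0.9688 = 144.4 mg/L.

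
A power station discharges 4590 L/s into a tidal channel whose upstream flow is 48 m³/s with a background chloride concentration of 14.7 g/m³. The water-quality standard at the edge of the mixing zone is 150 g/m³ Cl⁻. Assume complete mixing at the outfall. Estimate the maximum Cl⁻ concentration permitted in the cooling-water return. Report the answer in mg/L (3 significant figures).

4590 L/s = 4.59 m³/s.
Mass balance: 150·52.59 = 4.59·Cₑ + 48·14.7.
Cₑ = (7889 − 705.6) / 4.59 = 1565 mg/L.

1560 mg/L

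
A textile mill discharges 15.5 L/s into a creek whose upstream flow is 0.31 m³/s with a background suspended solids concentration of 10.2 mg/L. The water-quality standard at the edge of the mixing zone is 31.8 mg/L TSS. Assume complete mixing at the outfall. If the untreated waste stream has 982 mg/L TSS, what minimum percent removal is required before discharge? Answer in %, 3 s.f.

52.8 %

15.5 L/s = 0.0155 m³/s.
Mass balance: 31.8·0.3255 = 0.0155·Cₑ + 0.31·10.2.
Cₑ = (10.35 − 3.162) / 0.0155 = 463.8 mg/L.
Required removal = 1 − 463.8/982 = 52.77 %.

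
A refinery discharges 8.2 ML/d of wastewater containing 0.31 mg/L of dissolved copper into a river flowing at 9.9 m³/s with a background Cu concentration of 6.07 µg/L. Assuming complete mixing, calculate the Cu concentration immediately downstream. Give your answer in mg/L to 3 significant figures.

0.00896 mg/L

8.2 ML/d = 0.09491 m³/s.
6.07 µg/L = 0.00607 mg/L.
By mass balance at complete mixing, C = (0.09491·0.31 + 9.9·0.00607) / (0.09491 + 9.9) = 0.08951/9.995 = 0.008956 mg/L.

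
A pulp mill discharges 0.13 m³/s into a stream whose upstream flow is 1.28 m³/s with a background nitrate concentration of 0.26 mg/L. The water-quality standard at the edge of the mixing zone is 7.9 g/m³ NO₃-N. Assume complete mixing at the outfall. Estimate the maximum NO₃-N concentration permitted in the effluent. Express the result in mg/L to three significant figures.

Mass balance: 7.9·1.41 = 0.13·Cₑ + 1.28·0.26.
Cₑ = (11.14 − 0.3328) / 0.13 = 83.12 mg/L.

83.1 mg/L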